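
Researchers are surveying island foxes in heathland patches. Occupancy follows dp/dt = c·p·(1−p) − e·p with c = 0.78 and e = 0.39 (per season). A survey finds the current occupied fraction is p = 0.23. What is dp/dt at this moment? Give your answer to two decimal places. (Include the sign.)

Colonization term: c·p·(1−p) = 0.78×0.23×0.7700 = 0.13814.
Extinction term: e·p = 0.08970.
dp/dt = 0.13814 − 0.08970 = 0.04844.

0.05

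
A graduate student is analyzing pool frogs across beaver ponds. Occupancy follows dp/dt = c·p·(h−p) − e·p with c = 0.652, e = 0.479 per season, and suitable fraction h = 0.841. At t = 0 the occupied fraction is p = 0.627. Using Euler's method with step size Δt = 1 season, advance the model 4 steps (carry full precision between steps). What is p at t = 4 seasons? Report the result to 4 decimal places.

0.2501

Update rule: p ← p + [c·p·(h−p) − e·p]·Δt with Δt = 1.
step 1: Δp = -0.21285, p = 0.41415
step 2: Δp = -0.08312, p = 0.33103
step 3: Δp = -0.04850, p = 0.28254
step 4: Δp = -0.03246, p = 0.25008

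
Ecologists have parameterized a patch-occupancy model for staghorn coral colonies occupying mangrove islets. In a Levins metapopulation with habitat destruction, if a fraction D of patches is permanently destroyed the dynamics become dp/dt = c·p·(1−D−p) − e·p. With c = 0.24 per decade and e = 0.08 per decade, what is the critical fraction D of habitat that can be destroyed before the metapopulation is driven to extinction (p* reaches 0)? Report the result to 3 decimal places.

0.667

The nontrivial equilibrium is p* = (1−D) − e/c; extinction occurs when this hits zero.
So D_crit = 1 − e/c = 1 − 0.08/0.24 = 1 − 0.3333 = 0.6667.
This equals the undisturbed p*, a classic result of Lande's extension.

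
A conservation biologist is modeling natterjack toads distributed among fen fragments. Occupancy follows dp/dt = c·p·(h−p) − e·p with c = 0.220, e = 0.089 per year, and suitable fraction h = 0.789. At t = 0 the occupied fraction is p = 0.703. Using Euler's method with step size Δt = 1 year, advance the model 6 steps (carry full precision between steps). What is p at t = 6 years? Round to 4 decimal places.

Update rule: p ← p + [c·p·(h−p) − e·p]·Δt with Δt = 1.
step 1: Δp = -0.04927, p = 0.65373
step 2: Δp = -0.03873, p = 0.61501
step 3: Δp = -0.03119, p = 0.58381
step 4: Δp = -0.02561, p = 0.55821
step 5: Δp = -0.02134, p = 0.53687
step 6: Δp = -0.01800, p = 0.51887

0.5189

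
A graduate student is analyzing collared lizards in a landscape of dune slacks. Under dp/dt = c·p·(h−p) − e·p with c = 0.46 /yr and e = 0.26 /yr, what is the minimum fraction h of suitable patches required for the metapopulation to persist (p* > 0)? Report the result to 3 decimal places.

0.565

p* = h − e/c is positive only when h > e/c.
h_min = e/c = 0.26/0.46 = 0.5652.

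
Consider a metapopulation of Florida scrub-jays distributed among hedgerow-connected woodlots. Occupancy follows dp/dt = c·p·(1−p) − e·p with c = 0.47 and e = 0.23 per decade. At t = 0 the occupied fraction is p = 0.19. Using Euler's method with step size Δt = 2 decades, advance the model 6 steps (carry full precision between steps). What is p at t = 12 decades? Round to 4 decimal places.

Update rule: p ← p + [c·p·(1−p) − e·p]·Δt with Δt = 2.
t = 2: p = 0.19000 + (+0.05727) = 0.24727
t = 4: p = 0.24727 + (+0.06122) = 0.30848
t = 6: p = 0.30848 + (+0.05862) = 0.36710
t = 8: p = 0.36710 + (+0.04953) = 0.41663
t = 10: p = 0.41663 + (+0.03682) = 0.45345
t = 12: p = 0.45345 + (+0.02438) = 0.47783

0.4778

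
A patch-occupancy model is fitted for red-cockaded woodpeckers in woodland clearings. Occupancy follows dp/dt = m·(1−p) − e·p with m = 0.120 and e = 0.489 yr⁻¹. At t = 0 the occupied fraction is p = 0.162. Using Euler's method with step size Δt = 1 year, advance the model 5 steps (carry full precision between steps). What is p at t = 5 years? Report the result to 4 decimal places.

Update rule: p ← p + [m·(1−p) − e·p]·Δt with Δt = 1.
step 1: Δp = +0.02134, p = 0.18334
step 2: Δp = +0.00834, p = 0.19169
step 3: Δp = +0.00326, p = 0.19495
step 4: Δp = +0.00128, p = 0.19623
step 5: Δp = +0.00050, p = 0.19672

0.1967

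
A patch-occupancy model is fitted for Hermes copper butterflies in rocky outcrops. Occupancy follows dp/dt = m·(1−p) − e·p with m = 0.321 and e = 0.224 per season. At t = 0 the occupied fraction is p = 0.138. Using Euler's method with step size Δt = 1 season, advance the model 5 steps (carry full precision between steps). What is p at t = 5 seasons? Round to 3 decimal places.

0.580

Update rule: p ← p + [m·(1−p) − e·p]·Δt with Δt = 1.
step 1: Δp = +0.24579, p = 0.38379
step 2: Δp = +0.11183, p = 0.49562
step 3: Δp = +0.05088, p = 0.54651
step 4: Δp = +0.02315, p = 0.56966
step 5: Δp = +0.01053, p = 0.58020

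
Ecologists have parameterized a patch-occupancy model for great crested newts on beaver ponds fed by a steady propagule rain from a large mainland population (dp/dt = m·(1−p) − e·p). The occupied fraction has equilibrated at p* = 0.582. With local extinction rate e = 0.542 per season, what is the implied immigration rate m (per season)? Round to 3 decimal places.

0.755

At equilibrium m(1−p*) = e·p*, so m = e·p*/(1−p*).
m = 0.542 × 0.582 / 0.4180 = 0.3154/0.4180 = 0.7547.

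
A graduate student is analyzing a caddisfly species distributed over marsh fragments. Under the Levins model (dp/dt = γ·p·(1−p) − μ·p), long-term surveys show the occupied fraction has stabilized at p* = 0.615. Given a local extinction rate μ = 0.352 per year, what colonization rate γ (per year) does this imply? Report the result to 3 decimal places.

At equilibrium γ(1−p*) = μ, so γ = μ/(1−p*).
γ = 0.352/(1 − 0.615) = 0.352/0.3850 = 0.9143.

0.914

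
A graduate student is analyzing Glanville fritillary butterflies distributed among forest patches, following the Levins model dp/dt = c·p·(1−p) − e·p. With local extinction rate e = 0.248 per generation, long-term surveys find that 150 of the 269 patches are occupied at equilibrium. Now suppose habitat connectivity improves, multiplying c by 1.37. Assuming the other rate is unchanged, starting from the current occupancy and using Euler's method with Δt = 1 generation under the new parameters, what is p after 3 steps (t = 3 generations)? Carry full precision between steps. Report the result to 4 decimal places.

Observed p* = 150/269 = 0.55762.
Balance c(1−p*) = e gives c = e/(1 − 0.55762) = 0.248/0.44238 = 0.56061.
Starting from p₀ = 0.55762; update p ← p + (dp/dt)·Δt with the new parameters.
  1  |  dp/dt·Δt = +0.051167  |  p_1 = 0.608788
  2  |  dp/dt·Δt = +0.031938  |  p_2 = 0.640726
  3  |  dp/dt·Δt = +0.017897  |  p_3 = 0.658623

0.6586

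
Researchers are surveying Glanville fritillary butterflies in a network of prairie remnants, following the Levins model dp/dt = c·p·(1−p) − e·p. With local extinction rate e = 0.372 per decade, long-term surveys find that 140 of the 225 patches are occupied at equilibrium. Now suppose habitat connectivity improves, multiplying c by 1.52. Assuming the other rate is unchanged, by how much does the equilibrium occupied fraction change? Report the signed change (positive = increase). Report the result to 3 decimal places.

Observed p* = 140/225 = 0.62222.
Balance c(1−p*) = e gives c = e/(1 − 0.62222) = 0.372/0.37778 = 0.98470.
New p* = 1 − e/c = 1 − 0.37200/1.49674 = 0.75146.
Δp* = 0.75146 − 0.62222 = +0.12924.

0.129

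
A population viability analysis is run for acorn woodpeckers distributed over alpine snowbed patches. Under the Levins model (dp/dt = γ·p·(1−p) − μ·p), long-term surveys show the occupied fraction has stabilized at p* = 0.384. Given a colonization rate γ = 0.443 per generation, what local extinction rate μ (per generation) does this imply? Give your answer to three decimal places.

At equilibrium γ(1−p*) = μ.
μ = 0.443 × (1 − 0.384) = 0.443 × 0.6160 = 0.2729.

0.273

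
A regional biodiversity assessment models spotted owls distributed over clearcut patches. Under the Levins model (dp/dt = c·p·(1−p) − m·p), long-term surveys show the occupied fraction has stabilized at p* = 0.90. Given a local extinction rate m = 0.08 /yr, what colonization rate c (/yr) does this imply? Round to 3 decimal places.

0.800

At equilibrium c(1−p*) = m, so c = m/(1−p*).
c = 0.08/(1 − 0.90) = 0.08/0.1000 = 0.8000.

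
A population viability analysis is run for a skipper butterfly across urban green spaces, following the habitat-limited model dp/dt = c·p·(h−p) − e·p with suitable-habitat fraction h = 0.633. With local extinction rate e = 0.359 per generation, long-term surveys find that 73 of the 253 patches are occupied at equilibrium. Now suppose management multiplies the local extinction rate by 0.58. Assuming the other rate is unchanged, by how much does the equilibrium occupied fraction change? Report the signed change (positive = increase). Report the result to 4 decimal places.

0.1447

Observed p* = 73/253 = 0.28854.
Balance c(h−p*) = e gives c = e/(0.633 − 0.28854) = 0.359/0.34446 = 1.04221.
New p* = 0.633 − e/c = 0.633 − 0.20822/1.04221 = 0.43321.
Δp* = 0.43321 − 0.28854 = +0.14467.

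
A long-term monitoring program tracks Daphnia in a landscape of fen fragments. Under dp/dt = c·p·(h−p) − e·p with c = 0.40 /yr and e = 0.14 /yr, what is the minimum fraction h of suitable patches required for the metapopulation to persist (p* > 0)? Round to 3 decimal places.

0.350

p* = h − e/c is positive only when h > e/c.
h_min = e/c = 0.14/0.40 = 0.3500.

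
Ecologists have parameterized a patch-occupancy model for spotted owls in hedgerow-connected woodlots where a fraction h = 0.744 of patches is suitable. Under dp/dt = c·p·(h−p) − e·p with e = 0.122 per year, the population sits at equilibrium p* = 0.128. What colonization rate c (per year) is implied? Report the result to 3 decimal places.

0.198

At equilibrium c(h−p*) = e, so c = e/(h−p*).
c = 0.122/(0.744 − 0.128) = 0.122/0.6160 = 0.1981.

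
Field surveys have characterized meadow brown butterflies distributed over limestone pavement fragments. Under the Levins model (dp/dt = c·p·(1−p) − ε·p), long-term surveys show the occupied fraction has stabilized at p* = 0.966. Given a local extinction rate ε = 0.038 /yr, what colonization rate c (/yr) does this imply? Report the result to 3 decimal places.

At equilibrium c(1−p*) = ε, so c = ε/(1−p*).
c = 0.038/(1 − 0.966) = 0.038/0.0340 = 1.1176.

1.118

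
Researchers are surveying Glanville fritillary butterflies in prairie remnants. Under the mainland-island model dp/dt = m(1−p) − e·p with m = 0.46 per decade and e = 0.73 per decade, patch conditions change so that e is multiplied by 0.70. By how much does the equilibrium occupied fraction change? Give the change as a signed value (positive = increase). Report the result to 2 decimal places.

Before: p* = 0.46/(0.46+0.73) = 0.3866.
After: m = 0.46, e = 0.511; p* = 0.46/0.9710 = 0.4737.
Δp* = 0.4737 − 0.3866 = +0.0872.

0.09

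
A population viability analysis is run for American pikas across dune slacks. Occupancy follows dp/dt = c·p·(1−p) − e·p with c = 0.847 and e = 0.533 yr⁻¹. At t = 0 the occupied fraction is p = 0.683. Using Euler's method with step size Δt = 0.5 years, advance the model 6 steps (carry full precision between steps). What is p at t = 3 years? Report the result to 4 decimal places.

Update rule: p ← p + [c·p·(1−p) − e·p]·Δt with Δt = 0.5.
p: 0.68300 → 0.59267  (Δp = -0.09033)
p: 0.59267 → 0.53696  (Δp = -0.05571)
p: 0.53696 → 0.49916  (Δp = -0.03780)
p: 0.49916 → 0.47201  (Δp = -0.02715)
p: 0.47201 → 0.45176  (Δp = -0.02025)
p: 0.45176 → 0.43626  (Δp = -0.01550)

0.4363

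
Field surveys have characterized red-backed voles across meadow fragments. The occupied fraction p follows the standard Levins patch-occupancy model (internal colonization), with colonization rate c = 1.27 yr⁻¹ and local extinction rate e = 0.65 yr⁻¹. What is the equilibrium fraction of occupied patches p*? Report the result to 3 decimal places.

Setting dp/dt = 0 and dividing through by p* gives c·(1−p*) = e.
So p* = 1 − e/c = 1 − 0.65/1.27 = 1 − 0.5118 = 0.4882.

0.488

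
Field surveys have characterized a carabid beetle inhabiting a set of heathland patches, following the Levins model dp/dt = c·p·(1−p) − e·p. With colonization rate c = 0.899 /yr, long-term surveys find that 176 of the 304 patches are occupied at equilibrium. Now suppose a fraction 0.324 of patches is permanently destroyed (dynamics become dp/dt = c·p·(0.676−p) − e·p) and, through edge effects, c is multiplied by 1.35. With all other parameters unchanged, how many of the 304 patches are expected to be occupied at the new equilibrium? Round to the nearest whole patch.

Observed p* = 176/304 = 0.57895.
Balance c(1−p*) = e gives e = 0.899×(1 − 0.57895) = 0.37852.
New p* = 0.676 − e/c = 0.676 − 0.37852/1.21365 = 0.36411.
Expected occupied = 304 × 0.36411 = 110.69 ≈ 111.

111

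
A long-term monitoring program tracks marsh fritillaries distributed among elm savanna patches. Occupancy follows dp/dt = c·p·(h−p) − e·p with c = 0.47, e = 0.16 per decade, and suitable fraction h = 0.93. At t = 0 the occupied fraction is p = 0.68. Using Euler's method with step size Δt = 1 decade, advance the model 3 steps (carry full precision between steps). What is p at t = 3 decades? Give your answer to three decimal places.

Update rule: p ← p + [c·p·(h−p) − e·p]·Δt with Δt = 1.
  1  |  dp/dt·Δt = -0.028900  |  p_1 = 0.651100
  2  |  dp/dt·Δt = -0.018828  |  p_2 = 0.632272
  3  |  dp/dt·Δt = -0.012688  |  p_3 = 0.619584

0.620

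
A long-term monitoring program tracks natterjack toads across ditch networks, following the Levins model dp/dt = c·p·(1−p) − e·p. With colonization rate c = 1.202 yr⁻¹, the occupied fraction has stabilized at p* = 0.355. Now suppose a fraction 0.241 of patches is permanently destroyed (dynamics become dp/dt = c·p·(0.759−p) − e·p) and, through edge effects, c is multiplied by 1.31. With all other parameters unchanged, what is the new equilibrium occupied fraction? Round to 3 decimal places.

0.267

Balance c(1−p*) = e gives e = 1.202×(1 − 0.35500) = 0.77529.
New p* = 0.759 − e/c = 0.759 − 0.77529/1.57462 = 0.26663.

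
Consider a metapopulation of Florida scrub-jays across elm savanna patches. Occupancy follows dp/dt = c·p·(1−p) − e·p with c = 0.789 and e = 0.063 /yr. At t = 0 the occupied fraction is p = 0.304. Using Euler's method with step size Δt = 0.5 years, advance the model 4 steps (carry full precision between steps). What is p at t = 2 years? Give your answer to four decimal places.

0.6231

Update rule: p ← p + [c·p·(1−p) − e·p]·Δt with Δt = 0.5.
t = 0.5: p = 0.30400 + (+0.07389) = 0.37789
t = 1: p = 0.37789 + (+0.08084) = 0.45873
t = 1.5: p = 0.45873 + (+0.08350) = 0.54224
t = 2: p = 0.54224 + (+0.08084) = 0.62308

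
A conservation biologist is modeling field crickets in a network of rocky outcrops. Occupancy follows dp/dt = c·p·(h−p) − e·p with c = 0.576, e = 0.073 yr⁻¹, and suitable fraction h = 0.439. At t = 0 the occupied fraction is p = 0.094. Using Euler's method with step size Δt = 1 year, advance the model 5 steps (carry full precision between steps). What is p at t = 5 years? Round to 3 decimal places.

0.159

Update rule: p ← p + [c·p·(h−p) − e·p]·Δt with Δt = 1.
t = 1: p = 0.09400 + (+0.01182) = 0.10582
t = 2: p = 0.10582 + (+0.01258) = 0.11840
t = 3: p = 0.11840 + (+0.01322) = 0.13162
t = 4: p = 0.13162 + (+0.01370) = 0.14532
t = 5: p = 0.14532 + (+0.01397) = 0.15929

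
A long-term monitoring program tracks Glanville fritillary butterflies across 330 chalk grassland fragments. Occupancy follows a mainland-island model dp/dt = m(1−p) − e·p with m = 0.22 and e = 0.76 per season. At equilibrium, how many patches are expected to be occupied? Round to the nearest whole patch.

74

p* = m/(m+e) = 0.22/0.9800 = 0.2245.
Expected occupied patches = N × p* = 330 × 0.2245 = 74.08 ≈ 74.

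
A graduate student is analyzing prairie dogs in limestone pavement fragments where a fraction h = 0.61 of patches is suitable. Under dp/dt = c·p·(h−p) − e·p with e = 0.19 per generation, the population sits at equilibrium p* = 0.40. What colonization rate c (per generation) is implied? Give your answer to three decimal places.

At equilibrium c(h−p*) = e, so c = e/(h−p*).
c = 0.19/(0.61 − 0.40) = 0.19/0.2100 = 0.9048.

0.905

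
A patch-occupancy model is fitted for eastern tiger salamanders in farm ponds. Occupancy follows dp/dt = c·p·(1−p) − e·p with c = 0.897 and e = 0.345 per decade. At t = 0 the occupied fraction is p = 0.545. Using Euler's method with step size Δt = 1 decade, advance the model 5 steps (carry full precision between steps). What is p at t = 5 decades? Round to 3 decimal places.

0.614

Update rule: p ← p + [c·p·(1−p) − e·p]·Δt with Δt = 1.
step 1: Δp = +0.03441, p = 0.57941
step 2: Δp = +0.01870, p = 0.59811
step 3: Δp = +0.00927, p = 0.60738
step 4: Δp = +0.00436, p = 0.61174
step 5: Δp = +0.00200, p = 0.61374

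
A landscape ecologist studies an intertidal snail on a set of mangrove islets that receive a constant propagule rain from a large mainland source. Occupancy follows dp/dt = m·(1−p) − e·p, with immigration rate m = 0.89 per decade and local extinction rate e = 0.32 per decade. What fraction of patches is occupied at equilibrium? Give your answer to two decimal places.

Setting dp/dt = 0: m − m·p* = e·p*, so m = (m+e)·p*.
p* = m/(m+e) = 0.89/(0.89+0.32) = 0.89/1.2100 = 0.7355.

0.74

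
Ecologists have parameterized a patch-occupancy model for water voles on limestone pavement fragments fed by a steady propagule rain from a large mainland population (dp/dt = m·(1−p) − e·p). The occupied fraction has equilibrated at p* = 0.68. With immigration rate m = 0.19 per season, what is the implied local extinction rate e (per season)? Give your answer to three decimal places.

At equilibrium m(1−p*) = e·p*, so e = m(1−p*)/p*.
e = 0.19 × 0.3200 / 0.68 = 0.0894.

0.089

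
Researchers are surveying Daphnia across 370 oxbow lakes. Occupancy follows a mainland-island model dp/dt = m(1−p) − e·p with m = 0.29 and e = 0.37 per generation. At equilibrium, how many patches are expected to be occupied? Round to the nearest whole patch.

163

p* = m/(m+e) = 0.29/0.6600 = 0.4394.
Expected occupied patches = N × p* = 370 × 0.4394 = 162.58 ≈ 163.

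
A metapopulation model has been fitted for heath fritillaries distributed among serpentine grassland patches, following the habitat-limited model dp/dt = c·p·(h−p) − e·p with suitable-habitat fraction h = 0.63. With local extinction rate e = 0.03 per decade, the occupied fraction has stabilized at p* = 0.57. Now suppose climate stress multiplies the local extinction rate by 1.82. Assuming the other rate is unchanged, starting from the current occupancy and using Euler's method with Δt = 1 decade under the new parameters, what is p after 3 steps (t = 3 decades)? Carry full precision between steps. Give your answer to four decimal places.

Balance c(h−p*) = e gives c = e/(0.63 − 0.57000) = 0.03/0.06000 = 0.50000.
Starting from p₀ = 0.57000; update p ← p + (dp/dt)·Δt with the new parameters.
step 1: Δp = -0.01402, p = 0.55598
step 2: Δp = -0.00978, p = 0.54620
step 3: Δp = -0.00694, p = 0.53926

0.5393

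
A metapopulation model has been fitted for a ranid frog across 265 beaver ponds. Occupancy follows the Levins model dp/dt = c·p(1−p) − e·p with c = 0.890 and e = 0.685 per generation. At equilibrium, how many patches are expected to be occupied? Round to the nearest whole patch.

61

p* = 1 − e/c = 1 − 0.685/0.890 = 0.2303.
Expected occupied patches = N × p* = 265 × 0.2303 = 61.04 ≈ 61.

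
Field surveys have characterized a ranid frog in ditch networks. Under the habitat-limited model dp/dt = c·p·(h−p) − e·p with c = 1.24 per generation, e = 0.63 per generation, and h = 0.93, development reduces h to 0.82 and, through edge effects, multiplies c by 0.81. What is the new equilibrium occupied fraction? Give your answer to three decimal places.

Before: p* = h − e/c = 0.93 − 0.63/1.24 = 0.93 − 0.5081 = 0.4219.
After: c = 1.0044, e = 0.63, h = 0.82; p* = 0.82 − 0.63/1.0044 = 0.1928.

0.193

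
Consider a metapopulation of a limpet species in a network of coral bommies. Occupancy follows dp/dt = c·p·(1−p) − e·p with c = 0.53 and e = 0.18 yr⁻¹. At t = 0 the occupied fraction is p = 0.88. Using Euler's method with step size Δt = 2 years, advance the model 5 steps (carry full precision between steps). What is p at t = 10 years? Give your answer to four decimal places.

Update rule: p ← p + [c·p·(1−p) − e·p]·Δt with Δt = 2.
p: 0.88000 → 0.67514  (Δp = -0.20486)
p: 0.67514 → 0.66457  (Δp = -0.01056)
p: 0.66457 → 0.66162  (Δp = -0.00296)
p: 0.66162 → 0.66075  (Δp = -0.00087)
p: 0.66075 → 0.66049  (Δp = -0.00026)

0.6605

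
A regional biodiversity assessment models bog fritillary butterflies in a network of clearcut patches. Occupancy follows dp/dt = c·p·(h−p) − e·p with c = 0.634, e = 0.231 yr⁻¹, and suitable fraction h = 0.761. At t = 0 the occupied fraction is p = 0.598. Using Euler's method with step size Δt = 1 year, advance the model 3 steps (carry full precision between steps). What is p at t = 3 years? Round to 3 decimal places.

Update rule: p ← p + [c·p·(h−p) − e·p]·Δt with Δt = 1.
t = 1: p = 0.59800 + (-0.07634) = 0.52166
t = 2: p = 0.52166 + (-0.04135) = 0.48031
t = 3: p = 0.48031 + (-0.02548) = 0.45484

0.455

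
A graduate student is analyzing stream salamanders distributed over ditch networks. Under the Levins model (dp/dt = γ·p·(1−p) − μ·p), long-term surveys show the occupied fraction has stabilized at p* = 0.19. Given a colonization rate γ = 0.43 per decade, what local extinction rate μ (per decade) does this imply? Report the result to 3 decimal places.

At equilibrium γ(1−p*) = μ.
μ = 0.43 × (1 − 0.19) = 0.43 × 0.8100 = 0.3483.

0.348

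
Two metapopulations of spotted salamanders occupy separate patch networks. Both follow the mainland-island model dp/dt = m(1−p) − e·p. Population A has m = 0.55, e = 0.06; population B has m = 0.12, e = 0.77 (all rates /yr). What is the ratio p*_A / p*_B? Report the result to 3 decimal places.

A: p*_A = m/(m+e) = 0.55/0.6100 = 0.9016.
B: p*_B = 0.12/0.8900 = 0.1348.
p*_A / p*_B = 0.9016/0.1348 = 6.6872.

6.687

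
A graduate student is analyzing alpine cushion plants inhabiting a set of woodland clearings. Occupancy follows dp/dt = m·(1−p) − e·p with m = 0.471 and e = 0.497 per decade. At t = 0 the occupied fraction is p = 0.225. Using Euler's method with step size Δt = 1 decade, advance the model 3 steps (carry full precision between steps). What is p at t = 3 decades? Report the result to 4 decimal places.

Update rule: p ← p + [m·(1−p) − e·p]·Δt with Δt = 1.
  1  |  dp/dt·Δt = +0.253200  |  p_1 = 0.478200
  2  |  dp/dt·Δt = +0.008102  |  p_2 = 0.486302
  3  |  dp/dt·Δt = +0.000259  |  p_3 = 0.486562

0.4866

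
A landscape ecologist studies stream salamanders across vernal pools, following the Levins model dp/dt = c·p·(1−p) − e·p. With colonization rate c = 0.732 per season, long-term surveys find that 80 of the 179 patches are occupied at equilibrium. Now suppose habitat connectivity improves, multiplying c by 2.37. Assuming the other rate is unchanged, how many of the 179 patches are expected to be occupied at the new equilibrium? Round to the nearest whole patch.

137

Observed p* = 80/179 = 0.44693.
Balance c(1−p*) = e gives e = 0.732×(1 − 0.44693) = 0.40485.
New p* = 1 − e/c = 1 − 0.40485/1.73484 = 0.76664.
Expected occupied = 179 × 0.76664 = 137.23 ≈ 137.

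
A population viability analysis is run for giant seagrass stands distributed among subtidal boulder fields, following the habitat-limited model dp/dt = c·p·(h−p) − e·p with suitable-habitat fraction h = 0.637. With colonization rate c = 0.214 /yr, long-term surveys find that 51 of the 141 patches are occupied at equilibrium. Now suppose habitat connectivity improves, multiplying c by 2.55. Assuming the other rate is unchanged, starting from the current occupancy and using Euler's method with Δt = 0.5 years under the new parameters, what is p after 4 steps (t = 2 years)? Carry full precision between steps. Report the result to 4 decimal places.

Observed p* = 51/141 = 0.36170.
Balance c(h−p*) = e gives e = 0.214×(0.637 − 0.36170) = 0.05891.
Starting from p₀ = 0.36170; update p ← p + (dp/dt)·Δt with the new parameters.
p: 0.36170 → 0.37822  (Δp = +0.01651)
p: 0.37822 → 0.39378  (Δp = +0.01556)
p: 0.39378 → 0.40831  (Δp = +0.01453)
p: 0.40831 → 0.42176  (Δp = +0.01345)

0.4218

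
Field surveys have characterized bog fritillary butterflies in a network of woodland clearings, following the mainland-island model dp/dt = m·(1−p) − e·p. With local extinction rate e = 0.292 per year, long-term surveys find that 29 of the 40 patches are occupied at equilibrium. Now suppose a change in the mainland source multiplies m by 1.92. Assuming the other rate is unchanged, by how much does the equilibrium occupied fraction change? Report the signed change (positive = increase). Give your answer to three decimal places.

0.110

Observed p* = 29/40 = 0.72500.
Balance m(1−p*) = e·p* gives m = e·p*/(1−p*) = 0.292×0.72500/0.27500 = 0.76982.
New p* = m/(m+e) = 1.47805/(1.47805+0.29200) = 0.83503.
Δp* = 0.83503 − 0.72500 = +0.11003.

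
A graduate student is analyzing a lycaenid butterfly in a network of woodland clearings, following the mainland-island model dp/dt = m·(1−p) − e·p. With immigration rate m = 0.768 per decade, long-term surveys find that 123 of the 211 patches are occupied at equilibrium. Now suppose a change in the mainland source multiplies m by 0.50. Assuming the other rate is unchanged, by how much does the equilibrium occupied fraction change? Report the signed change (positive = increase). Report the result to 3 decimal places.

-0.172

Observed p* = 123/211 = 0.58294.
Balance m(1−p*) = e·p* gives e = m(1−p*)/p* = 0.768×0.41706/0.58294 = 0.54946.
New p* = m/(m+e) = 0.38400/(0.38400+0.54946) = 0.41137.
Δp* = 0.41137 − 0.58294 = -0.17157.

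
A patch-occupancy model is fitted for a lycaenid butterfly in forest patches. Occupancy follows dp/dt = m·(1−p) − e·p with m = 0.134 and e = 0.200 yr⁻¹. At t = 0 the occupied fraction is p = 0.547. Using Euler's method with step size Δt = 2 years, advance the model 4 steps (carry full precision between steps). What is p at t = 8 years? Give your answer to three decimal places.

Update rule: p ← p + [m·(1−p) − e·p]·Δt with Δt = 2.
t = 2: p = 0.54700 + (-0.09740) = 0.44960
t = 4: p = 0.44960 + (-0.03234) = 0.41727
t = 6: p = 0.41727 + (-0.01074) = 0.40653
t = 8: p = 0.40653 + (-0.00356) = 0.40297

0.403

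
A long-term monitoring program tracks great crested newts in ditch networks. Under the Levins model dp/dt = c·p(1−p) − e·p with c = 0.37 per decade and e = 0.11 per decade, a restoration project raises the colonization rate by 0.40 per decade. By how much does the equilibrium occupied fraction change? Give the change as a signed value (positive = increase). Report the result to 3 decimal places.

0.154

Before: p* = 1 − 0.11/0.37 = 0.7027.
After the change, c = 0.77, e = 0.11, so p* = 1 − 0.11/0.77 = 0.8571.
Δp* = 0.8571 − 0.7027 = +0.1544.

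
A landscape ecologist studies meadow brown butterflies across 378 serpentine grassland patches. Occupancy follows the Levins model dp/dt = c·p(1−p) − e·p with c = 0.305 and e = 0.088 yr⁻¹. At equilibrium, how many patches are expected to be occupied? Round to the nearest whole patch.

269

p* = 1 − e/c = 1 − 0.088/0.305 = 0.7115.
Expected occupied patches = N × p* = 378 × 0.7115 = 268.94 ≈ 269.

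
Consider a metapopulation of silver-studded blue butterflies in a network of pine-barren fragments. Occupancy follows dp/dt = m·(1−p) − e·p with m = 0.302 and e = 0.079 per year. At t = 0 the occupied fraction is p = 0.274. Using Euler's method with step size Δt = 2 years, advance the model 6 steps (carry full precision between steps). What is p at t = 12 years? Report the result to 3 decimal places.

Update rule: p ← p + [m·(1−p) − e·p]·Δt with Δt = 2.
step 1: Δp = +0.39521, p = 0.66921
step 2: Δp = +0.09406, p = 0.76327
step 3: Δp = +0.02239, p = 0.78566
step 4: Δp = +0.00533, p = 0.79099
step 5: Δp = +0.00127, p = 0.79225
step 6: Δp = +0.00030, p = 0.79256

0.793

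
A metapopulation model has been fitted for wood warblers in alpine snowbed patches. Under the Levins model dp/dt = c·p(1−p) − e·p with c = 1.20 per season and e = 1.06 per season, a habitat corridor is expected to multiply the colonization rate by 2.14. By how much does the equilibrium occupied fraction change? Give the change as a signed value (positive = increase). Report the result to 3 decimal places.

0.471

Before: p* = 1 − 1.06/1.20 = 0.1167.
After the change, c = 2.568, e = 1.06, so p* = 1 − 1.06/2.568 = 0.5872.
Δp* = 0.5872 − 0.1167 = +0.4706.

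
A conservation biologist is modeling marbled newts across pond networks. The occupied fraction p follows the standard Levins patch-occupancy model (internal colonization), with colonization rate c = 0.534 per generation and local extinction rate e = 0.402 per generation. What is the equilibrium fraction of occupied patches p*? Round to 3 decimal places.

At equilibrium, colonization balances extinction: c·p*·(1−p*) = e·p*.
So p* = 1 − e/c = 1 − 0.402/0.534 = 1 − 0.7528 = 0.2472.

0.247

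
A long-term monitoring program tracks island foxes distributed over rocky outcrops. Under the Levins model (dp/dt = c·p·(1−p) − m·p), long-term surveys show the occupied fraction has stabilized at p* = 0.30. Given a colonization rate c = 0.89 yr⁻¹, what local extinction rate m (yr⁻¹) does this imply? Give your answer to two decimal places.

0.62

At equilibrium c(1−p*) = m.
m = 0.89 × (1 − 0.30) = 0.89 × 0.7000 = 0.6230.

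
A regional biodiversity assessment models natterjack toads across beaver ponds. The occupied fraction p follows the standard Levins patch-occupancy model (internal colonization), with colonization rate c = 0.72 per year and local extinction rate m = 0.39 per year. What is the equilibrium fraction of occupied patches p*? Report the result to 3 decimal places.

Setting dp/dt = 0 and dividing through by p* gives c·(1−p*) = m.
So p* = 1 − m/c = 1 − 0.39/0.72 = 1 − 0.5417 = 0.4583.

0.458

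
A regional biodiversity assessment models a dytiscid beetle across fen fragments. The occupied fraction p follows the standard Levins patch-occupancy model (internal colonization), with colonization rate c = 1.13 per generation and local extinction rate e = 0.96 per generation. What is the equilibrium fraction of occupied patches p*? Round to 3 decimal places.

0.150

At equilibrium, colonization balances extinction: c·p*·(1−p*) = e·p*.
So p* = 1 − e/c = 1 − 0.96/1.13 = 1 − 0.8496 = 0.1504.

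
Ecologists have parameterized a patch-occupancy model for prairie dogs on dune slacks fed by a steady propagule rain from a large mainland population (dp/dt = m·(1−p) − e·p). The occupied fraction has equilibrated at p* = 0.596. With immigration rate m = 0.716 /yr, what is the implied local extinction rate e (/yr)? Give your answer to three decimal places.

At equilibrium m(1−p*) = e·p*, so e = m(1−p*)/p*.
e = 0.716 × 0.4040 / 0.596 = 0.4853.

0.485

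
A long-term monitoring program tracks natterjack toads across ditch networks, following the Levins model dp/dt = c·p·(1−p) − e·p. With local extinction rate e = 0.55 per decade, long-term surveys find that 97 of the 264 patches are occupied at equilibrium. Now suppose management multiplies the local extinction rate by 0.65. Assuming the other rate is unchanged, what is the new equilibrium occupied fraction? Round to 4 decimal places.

0.5888

Observed p* = 97/264 = 0.36742.
Balance c(1−p*) = e gives c = e/(1 − 0.36742) = 0.55/0.63258 = 0.86946.
New p* = 1 − e/c = 1 − 0.35750/0.86946 = 0.58883.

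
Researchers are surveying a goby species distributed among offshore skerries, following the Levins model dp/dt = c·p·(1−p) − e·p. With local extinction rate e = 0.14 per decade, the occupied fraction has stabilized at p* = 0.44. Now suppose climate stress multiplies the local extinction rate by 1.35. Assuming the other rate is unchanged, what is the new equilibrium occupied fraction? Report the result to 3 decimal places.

0.244

Balance c(1−p*) = e gives c = e/(1 − 0.44000) = 0.14/0.56000 = 0.25000.
New p* = 1 − e/c = 1 − 0.18900/0.25000 = 0.24400.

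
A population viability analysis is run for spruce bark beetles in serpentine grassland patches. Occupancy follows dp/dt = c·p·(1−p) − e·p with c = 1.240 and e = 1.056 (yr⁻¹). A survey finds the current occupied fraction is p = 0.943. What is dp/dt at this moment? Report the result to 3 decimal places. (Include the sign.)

Colonization term: c·p·(1−p) = 1.240×0.943×0.0570 = 0.06665.
Extinction term: e·p = 0.99581.
dp/dt = 0.06665 − 0.99581 = -0.92916.

-0.929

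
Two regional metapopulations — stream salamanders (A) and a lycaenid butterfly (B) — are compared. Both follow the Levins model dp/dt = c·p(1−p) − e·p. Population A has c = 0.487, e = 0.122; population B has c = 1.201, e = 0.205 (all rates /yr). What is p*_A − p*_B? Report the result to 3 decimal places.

-0.080

A: p*_A = 1 − 0.122/0.487 = 0.7495.
B: p*_B = 1 − 0.205/1.201 = 0.8293.
p*_A − p*_B = 0.7495 − 0.8293 = -0.0798.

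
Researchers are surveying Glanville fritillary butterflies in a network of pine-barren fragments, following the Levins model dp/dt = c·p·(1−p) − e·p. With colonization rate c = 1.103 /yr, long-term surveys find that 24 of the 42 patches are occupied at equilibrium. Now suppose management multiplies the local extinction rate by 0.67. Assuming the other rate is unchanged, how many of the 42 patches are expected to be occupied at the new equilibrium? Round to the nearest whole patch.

30

Observed p* = 24/42 = 0.57143.
Balance c(1−p*) = e gives e = 1.103×(1 − 0.57143) = 0.47271.
New p* = 1 − e/c = 1 − 0.31672/1.10300 = 0.71286.
Expected occupied = 42 × 0.71286 = 29.94 ≈ 30.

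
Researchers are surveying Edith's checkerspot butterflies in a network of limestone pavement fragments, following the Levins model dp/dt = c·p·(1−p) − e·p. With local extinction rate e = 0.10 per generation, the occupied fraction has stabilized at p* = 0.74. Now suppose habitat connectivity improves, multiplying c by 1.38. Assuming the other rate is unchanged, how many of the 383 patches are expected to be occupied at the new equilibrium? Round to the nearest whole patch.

Balance c(1−p*) = e gives c = e/(1 − 0.74000) = 0.10/0.26000 = 0.38462.
New p* = 1 − e/c = 1 − 0.10000/0.53078 = 0.81160.
Expected occupied = 383 × 0.81160 = 310.84 ≈ 311.

311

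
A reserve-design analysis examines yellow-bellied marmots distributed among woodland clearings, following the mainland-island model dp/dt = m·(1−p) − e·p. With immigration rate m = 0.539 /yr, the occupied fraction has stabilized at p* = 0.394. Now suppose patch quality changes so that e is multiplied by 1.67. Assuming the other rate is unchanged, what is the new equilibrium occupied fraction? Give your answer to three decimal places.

Balance m(1−p*) = e·p* gives e = m(1−p*)/p* = 0.539×0.60600/0.39400 = 0.82902.
New p* = m/(m+e) = 0.53900/(0.53900+1.38446) = 0.28022.

0.280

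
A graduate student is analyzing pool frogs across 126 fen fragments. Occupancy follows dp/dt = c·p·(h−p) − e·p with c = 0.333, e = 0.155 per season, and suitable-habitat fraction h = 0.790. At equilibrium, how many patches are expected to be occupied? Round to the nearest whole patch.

p* = h − e/c = 0.790 − 0.4655 = 0.3245.
Expected occupied patches = N × p* = 126 × 0.3245 = 40.89 ≈ 41.

41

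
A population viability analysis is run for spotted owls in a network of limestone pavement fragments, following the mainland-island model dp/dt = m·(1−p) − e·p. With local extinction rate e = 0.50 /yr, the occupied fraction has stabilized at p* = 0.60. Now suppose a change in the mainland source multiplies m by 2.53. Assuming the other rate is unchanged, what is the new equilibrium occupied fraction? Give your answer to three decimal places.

0.791

Balance m(1−p*) = e·p* gives m = e·p*/(1−p*) = 0.50×0.60000/0.40000 = 0.75000.
New p* = m/(m+e) = 1.89750/(1.89750+0.50000) = 0.79145.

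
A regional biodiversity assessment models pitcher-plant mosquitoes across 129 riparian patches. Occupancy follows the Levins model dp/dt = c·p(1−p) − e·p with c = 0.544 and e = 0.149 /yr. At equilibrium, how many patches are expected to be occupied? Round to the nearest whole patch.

94

p* = 1 − e/c = 1 − 0.149/0.544 = 0.7261.
Expected occupied patches = N × p* = 129 × 0.7261 = 93.67 ≈ 94.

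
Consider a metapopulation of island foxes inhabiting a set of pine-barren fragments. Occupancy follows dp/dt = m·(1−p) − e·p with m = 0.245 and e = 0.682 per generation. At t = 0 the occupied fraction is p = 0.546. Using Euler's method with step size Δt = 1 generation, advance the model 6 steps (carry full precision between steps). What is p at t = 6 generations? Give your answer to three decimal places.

Update rule: p ← p + [m·(1−p) − e·p]·Δt with Δt = 1.
  1  |  dp/dt·Δt = -0.261142  |  p_1 = 0.284858
  2  |  dp/dt·Δt = -0.019063  |  p_2 = 0.265795
  3  |  dp/dt·Δt = -0.001392  |  p_3 = 0.264403
  4  |  dp/dt·Δt = -0.000102  |  p_4 = 0.264301
  5  |  dp/dt·Δt = -0.000007  |  p_5 = 0.264294
  6  |  dp/dt·Δt = -0.000001  |  p_6 = 0.264293

0.264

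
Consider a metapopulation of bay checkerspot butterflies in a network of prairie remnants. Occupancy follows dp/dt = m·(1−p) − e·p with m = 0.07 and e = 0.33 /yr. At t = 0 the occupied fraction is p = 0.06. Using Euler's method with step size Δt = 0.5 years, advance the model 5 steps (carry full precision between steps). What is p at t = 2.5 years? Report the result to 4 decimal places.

Update rule: p ← p + [m·(1−p) − e·p]·Δt with Δt = 0.5.
step 1: Δp = +0.02300, p = 0.08300
step 2: Δp = +0.01840, p = 0.10140
step 3: Δp = +0.01472, p = 0.11612
step 4: Δp = +0.01178, p = 0.12790
step 5: Δp = +0.00942, p = 0.13732

0.1373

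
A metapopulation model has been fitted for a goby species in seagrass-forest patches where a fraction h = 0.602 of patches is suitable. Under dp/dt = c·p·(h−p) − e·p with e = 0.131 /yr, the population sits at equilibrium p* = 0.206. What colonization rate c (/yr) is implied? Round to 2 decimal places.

0.33

At equilibrium c(h−p*) = e, so c = e/(h−p*).
c = 0.131/(0.602 − 0.206) = 0.131/0.3960 = 0.3308.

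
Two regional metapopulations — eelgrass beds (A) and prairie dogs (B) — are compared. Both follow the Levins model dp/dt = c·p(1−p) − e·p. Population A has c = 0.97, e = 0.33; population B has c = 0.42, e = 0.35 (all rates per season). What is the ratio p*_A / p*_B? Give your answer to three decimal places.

A: p*_A = 1 − 0.33/0.97 = 0.6598.
B: p*_B = 1 − 0.35/0.42 = 0.1667.
p*_A / p*_B = 0.6598/0.1667 = 3.9588.

3.959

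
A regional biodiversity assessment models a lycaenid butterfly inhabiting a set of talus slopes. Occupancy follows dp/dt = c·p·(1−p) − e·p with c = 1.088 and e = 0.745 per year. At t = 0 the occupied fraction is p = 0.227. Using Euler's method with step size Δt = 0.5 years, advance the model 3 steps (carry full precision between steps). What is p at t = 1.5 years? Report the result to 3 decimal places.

0.257

Update rule: p ← p + [c·p·(1−p) − e·p]·Δt with Δt = 0.5.
p: 0.22700 → 0.23790  (Δp = +0.01090)
p: 0.23790 → 0.24791  (Δp = +0.01001)
p: 0.24791 → 0.25699  (Δp = +0.00908)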